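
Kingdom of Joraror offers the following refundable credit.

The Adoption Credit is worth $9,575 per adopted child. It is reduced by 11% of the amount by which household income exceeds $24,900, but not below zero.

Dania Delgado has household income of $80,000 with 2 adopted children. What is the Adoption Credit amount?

Adoption Credit: base = 2 × $9,575 = $19,150. 11% of the $55,100 excess over $24,900 is $6,061; credit = $19,150 − $6,061 = $13,089.

$13,089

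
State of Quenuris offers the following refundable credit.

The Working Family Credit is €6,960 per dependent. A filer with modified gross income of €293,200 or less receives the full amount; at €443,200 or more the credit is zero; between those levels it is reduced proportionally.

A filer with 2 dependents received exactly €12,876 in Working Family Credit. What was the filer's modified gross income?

€304,450

Full credit = 2 × €6,960 = €13,920.
€12,876 is 12,876/13,920 of the full €13,920, so 1,044/13,920 of the €150,000 range has been used: income = €293,200 + €150,000 × 1,044/13,920 = €304,450.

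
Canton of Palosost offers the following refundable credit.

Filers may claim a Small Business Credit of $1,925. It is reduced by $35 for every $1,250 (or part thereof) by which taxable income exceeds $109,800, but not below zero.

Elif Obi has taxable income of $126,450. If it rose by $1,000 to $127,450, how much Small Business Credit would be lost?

$35

At $126,450 — income exceeds $109,800 by $16,650, which is 14 full-or-partial $1,250 increments; reduction = 14 × $35 = $490, leaving $1,435.
At $127,450 — income exceeds $109,800 by $17,650, which is 15 full-or-partial $1,250 increments; reduction = 15 × $35 = $525, leaving $1,400.
Lost: $1,435 − $1,400 = $35.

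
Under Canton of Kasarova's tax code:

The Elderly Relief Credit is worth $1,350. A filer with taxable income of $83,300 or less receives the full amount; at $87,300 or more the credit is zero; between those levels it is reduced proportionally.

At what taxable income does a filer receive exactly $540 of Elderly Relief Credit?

$85,700

$540 is 540/1,350 of the full $1,350, so 810/1,350 of the $4,000 range has been used: income = $83,300 + $4,000 × 810/1,350 = $85,700.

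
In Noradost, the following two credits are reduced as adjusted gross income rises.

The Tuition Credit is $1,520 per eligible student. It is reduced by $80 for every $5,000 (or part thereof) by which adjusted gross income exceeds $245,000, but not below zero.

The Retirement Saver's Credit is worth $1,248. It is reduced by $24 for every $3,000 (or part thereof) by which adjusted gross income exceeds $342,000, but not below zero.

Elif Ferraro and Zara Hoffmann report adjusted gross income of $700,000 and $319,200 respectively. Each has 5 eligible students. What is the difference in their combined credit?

Elif ($700,000): Tuition Credit: base = 5 × $1,520 = $7,600. income exceeds $245,000 by $455,000, which is 91 full-or-partial $5,000 increments; reduction = 91 × $80 = $7,280, leaving $320. Retirement Saver's Credit: income exceeds $342,000 by $358,000 → 120 increments × $24 = $2,880 ≥ base, so the credit is $0. total $320 + $0 = $320
Zara ($319,200): Tuition Credit: base = 5 × $1,520 = $7,600. income exceeds $245,000 by $74,200, which is 15 full-or-partial $5,000 increments; reduction = 15 × $80 = $1,200, leaving $6,400. Retirement Saver's Credit: $319,200 is at or below the $342,000 threshold, so the full $1,248 applies. total $6,400 + $1,248 = $7,648
Difference: |$320 − $7,648| = $7,328.

$7,328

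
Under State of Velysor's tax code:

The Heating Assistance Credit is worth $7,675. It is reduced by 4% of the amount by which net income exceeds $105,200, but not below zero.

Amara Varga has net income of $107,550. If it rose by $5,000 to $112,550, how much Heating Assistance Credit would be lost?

$200

At $107,550 — 4% of the $2,350 excess over $105,200 is $94; credit = $7,675 − $94 = $7,581.
At $112,550 — 4% of the $7,350 excess over $105,200 is $294; credit = $7,675 − $294 = $7,381.
Lost: $7,581 − $7,381 = $200.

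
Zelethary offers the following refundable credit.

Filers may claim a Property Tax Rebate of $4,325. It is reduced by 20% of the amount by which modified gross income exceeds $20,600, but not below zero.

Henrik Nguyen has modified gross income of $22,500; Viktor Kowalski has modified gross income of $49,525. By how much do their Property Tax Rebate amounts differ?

Henrik ($22,500): Property Tax Rebate: 20% of the $1,900 excess over $20,600 is $380; credit = $4,325 − $380 = $3,945.
Viktor ($49,525): Property Tax Rebate: 20% of the $28,925 excess over $20,600 is $5,785 ≥ base, so the credit is $0.
Difference: |$3,945 − $0| = $3,945.

$3,945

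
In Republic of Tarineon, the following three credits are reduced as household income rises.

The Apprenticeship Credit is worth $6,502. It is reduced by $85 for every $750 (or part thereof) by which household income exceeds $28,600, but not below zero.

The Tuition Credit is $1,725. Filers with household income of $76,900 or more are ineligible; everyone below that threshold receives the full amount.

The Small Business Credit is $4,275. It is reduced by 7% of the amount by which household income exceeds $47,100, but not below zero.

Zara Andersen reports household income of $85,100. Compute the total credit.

Apprenticeship Credit: income exceeds $28,600 by $56,500, which is 76 full-or-partial $750 increments; reduction = 76 × $85 = $6,460, leaving $42.
Tuition Credit: $85,100 meets or exceeds the $76,900 cutoff, so the credit is $0.
Small Business Credit: 7% of the $38,000 excess over $47,100 is $2,660; credit = $4,275 − $2,660 = $1,615.
Total: $42 + $0 + $1,615 = $1,657.

$1,657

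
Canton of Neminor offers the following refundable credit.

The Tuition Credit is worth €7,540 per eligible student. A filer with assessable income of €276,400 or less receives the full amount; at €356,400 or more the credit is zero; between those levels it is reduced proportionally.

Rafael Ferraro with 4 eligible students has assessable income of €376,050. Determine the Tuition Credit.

€0

Tuition Credit: base = 4 × €7,540 = €30,160. €376,050 is at or above €356,400, so the credit is €0.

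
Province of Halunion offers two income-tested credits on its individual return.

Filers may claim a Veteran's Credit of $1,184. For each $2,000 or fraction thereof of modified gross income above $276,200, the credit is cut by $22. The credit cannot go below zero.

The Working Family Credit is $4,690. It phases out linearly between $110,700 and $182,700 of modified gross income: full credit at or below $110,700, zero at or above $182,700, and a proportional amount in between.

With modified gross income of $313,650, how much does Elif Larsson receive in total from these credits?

$766

Veteran's Credit: income exceeds $276,200 by $37,450, which is 19 full-or-partial $2,000 increments; reduction = 19 × $22 = $418, leaving $766.
Working Family Credit: $313,650 is at or above $182,700, so the credit is $0.
Total: $766 + $0 = $766.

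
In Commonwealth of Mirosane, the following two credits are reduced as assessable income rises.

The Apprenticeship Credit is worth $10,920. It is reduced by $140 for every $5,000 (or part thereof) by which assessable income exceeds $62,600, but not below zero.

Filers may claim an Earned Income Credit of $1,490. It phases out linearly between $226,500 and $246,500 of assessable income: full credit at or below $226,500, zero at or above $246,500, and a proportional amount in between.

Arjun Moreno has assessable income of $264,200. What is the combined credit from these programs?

Apprenticeship Credit: income exceeds $62,600 by $201,600, which is 41 full-or-partial $5,000 increments; reduction = 41 × $140 = $5,740, leaving $5,180.
Earned Income Credit: $264,200 is at or above $246,500, so the credit is $0.
Total: $5,180 + $0 = $5,180.

$5,180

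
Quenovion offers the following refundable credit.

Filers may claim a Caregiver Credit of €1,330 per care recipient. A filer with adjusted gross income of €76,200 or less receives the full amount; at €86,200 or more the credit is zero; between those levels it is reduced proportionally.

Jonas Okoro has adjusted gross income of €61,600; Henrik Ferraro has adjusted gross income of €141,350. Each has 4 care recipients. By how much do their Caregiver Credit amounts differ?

Jonas (€61,600): Caregiver Credit: base = 4 × €1,330 = €5,320. €61,600 is at or below the €76,200 threshold, so the full €5,320 applies.
Henrik (€141,350): Caregiver Credit: base = 4 × €1,330 = €5,320. €141,350 is at or above €86,200, so the credit is €0.
Difference: |€5,320 − €0| = €5,320.

€5,320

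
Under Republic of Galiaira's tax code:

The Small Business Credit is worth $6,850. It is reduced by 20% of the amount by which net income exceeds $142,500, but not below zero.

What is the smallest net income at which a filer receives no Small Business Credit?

$176,750

The credit falls by 20% of each dollar above $142,500, so it reaches zero when the excess is $6,850 / 20% = $34,250: income = $142,500 + $34,250 = $176,750.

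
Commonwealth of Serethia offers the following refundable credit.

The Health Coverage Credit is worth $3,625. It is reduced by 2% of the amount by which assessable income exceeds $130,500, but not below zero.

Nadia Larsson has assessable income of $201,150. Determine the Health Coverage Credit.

$2,212

Health Coverage Credit: 2% of the $70,650 excess over $130,500 is $1,413; credit = $3,625 − $1,413 = $2,212.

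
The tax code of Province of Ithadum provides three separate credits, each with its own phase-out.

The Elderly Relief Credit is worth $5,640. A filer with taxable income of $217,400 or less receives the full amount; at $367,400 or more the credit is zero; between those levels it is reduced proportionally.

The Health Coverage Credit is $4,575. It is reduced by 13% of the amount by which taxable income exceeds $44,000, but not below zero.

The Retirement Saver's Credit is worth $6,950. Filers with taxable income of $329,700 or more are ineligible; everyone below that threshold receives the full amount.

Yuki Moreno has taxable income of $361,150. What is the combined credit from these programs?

$235

Elderly Relief Credit: $361,150 is $143,750 into a $150,000 phase-out range, leaving 6,250/150,000 of the credit: $5,640 × 6,250/150,000 = $235.
Health Coverage Credit: 13% of the $317,150 excess over $44,000 is $41,229.50 ≥ base, so the credit is $0.
Retirement Saver's Credit: $361,150 meets or exceeds the $329,700 cutoff, so the credit is $0.
Total: $235 + $0 + $0 = $235.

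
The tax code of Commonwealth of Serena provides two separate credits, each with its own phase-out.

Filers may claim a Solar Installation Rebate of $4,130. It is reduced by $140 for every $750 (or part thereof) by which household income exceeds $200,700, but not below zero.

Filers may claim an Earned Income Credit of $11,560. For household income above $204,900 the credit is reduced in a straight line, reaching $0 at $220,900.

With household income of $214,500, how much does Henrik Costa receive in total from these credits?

$6,094

Solar Installation Rebate: income exceeds $200,700 by $13,800, which is 19 full-or-partial $750 increments; reduction = 19 × $140 = $2,660, leaving $1,470.
Earned Income Credit: $214,500 is $9,600 into a $16,000 phase-out range, leaving 6,400/16,000 of the credit: $11,560 × 6,400/16,000 = $4,624.
Total: $1,470 + $4,624 = $6,094.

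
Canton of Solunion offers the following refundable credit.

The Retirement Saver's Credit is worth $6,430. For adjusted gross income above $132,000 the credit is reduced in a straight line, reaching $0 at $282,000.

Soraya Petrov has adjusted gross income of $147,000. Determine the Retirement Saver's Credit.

$5,787

Retirement Saver's Credit: $147,000 is $15,000 into a $150,000 phase-out range, leaving 135,000/150,000 of the credit: $6,430 × 135,000/150,000 = $5,787.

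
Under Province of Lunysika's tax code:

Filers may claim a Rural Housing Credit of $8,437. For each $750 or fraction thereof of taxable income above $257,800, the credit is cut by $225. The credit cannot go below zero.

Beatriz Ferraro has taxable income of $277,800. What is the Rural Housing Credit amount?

$2,362

Rural Housing Credit: income exceeds $257,800 by $20,000, which is 27 full-or-partial $750 increments; reduction = 27 × $225 = $6,075, leaving $2,362.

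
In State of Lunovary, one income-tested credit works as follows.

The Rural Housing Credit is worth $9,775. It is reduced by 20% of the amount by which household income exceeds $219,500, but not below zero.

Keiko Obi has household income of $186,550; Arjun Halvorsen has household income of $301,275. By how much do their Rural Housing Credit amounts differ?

Keiko ($186,550): Rural Housing Credit: $186,550 is at or below the $219,500 threshold, so the full $9,775 applies.
Arjun ($301,275): Rural Housing Credit: 20% of the $81,775 excess over $219,500 is $16,355 ≥ base, so the credit is $0.
Difference: |$9,775 − $0| = $9,775.

$9,775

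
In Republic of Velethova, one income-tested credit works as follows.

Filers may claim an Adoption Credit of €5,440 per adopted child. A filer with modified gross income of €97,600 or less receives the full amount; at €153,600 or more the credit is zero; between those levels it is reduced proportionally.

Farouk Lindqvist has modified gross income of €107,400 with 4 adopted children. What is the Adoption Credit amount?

€17,952

Adoption Credit: base = 4 × €5,440 = €21,760. €107,400 is €9,800 into a €56,000 phase-out range, leaving 46,200/56,000 of the credit: €21,760 × 46,200/56,000 = €17,952.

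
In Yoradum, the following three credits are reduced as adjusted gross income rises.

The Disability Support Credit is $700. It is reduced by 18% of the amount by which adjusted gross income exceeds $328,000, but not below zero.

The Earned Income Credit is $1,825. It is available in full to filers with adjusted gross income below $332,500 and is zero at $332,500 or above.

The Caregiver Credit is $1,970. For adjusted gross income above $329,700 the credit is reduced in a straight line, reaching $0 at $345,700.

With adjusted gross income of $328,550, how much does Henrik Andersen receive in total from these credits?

Disability Support Credit: 18% of the $550 excess over $328,000 is $99; credit = $700 − $99 = $601.
Earned Income Credit: $328,550 is below the $332,500 cutoff, so the full $1,825 applies.
Caregiver Credit: $328,550 is at or below the $329,700 threshold, so the full $1,970 applies.
Total: $601 + $1,825 + $1,970 = $4,396.

$4,396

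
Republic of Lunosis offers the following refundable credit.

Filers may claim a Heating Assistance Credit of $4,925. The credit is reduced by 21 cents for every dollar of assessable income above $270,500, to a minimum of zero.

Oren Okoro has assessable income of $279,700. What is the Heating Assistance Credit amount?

Heating Assistance Credit: 21% of the $9,200 excess over $270,500 is $1,932; credit = $4,925 − $1,932 = $2,993.

$2,993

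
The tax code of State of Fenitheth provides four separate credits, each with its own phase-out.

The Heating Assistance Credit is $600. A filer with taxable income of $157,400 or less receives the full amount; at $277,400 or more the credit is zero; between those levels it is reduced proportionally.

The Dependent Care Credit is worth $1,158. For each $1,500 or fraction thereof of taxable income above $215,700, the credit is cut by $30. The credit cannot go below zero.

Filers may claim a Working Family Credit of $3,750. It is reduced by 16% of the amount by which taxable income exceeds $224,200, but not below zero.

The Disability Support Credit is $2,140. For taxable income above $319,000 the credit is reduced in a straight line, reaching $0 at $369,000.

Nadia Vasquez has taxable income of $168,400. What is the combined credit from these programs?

$7,593

Heating Assistance Credit: $168,400 is $11,000 into a $120,000 phase-out range, leaving 109,000/120,000 of the credit: $600 × 109,000/120,000 = $545.
Dependent Care Credit: $168,400 is at or below the $215,700 threshold, so the full $1,158 applies.
Working Family Credit: $168,400 is at or below the $224,200 threshold, so the full $3,750 applies.
Disability Support Credit: $168,400 is at or below the $319,000 threshold, so the full $2,140 applies.
Total: $545 + $1,158 + $3,750 + $2,140 = $7,593.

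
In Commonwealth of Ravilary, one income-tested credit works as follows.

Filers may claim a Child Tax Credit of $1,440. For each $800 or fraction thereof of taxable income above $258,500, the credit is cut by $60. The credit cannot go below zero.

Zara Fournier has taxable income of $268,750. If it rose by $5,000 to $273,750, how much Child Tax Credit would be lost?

At $268,750 — income exceeds $258,500 by $10,250, which is 13 full-or-partial $800 increments; reduction = 13 × $60 = $780, leaving $660.
At $273,750 — income exceeds $258,500 by $15,250, which is 20 full-or-partial $800 increments; reduction = 20 × $60 = $1,200, leaving $240.
Lost: $660 − $240 = $420.

$420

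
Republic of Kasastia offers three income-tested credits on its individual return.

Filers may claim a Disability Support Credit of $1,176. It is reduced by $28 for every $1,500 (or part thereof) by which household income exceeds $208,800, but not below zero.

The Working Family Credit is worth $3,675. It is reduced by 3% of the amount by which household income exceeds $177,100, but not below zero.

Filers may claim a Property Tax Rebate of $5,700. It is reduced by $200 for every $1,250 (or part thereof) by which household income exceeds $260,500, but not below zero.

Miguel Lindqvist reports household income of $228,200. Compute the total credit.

$8,654

Disability Support Credit: income exceeds $208,800 by $19,400, which is 13 full-or-partial $1,500 increments; reduction = 13 × $28 = $364, leaving $812.
Working Family Credit: 3% of the $51,100 excess over $177,100 is $1,533; credit = $3,675 − $1,533 = $2,142.
Property Tax Rebate: $228,200 is at or below the $260,500 threshold, so the full $5,700 applies.
Total: $812 + $2,142 + $5,700 = $8,654.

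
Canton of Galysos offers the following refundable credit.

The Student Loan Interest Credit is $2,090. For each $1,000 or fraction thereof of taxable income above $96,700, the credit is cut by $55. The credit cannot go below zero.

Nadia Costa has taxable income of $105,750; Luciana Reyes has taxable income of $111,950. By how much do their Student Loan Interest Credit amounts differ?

$330

Nadia ($105,750): Student Loan Interest Credit: income exceeds $96,700 by $9,050, which is 10 full-or-partial $1,000 increments; reduction = 10 × $55 = $550, leaving $1,540.
Luciana ($111,950): Student Loan Interest Credit: income exceeds $96,700 by $15,250, which is 16 full-or-partial $1,000 increments; reduction = 16 × $55 = $880, leaving $1,210.
Difference: |$1,540 − $1,210| = $330.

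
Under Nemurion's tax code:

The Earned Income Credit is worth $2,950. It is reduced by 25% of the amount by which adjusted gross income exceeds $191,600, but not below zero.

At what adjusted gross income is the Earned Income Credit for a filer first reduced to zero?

$203,400

The credit falls by 25% of each dollar above $191,600, so it reaches zero when the excess is $2,950 / 25% = $11,800: income = $191,600 + $11,800 = $203,400.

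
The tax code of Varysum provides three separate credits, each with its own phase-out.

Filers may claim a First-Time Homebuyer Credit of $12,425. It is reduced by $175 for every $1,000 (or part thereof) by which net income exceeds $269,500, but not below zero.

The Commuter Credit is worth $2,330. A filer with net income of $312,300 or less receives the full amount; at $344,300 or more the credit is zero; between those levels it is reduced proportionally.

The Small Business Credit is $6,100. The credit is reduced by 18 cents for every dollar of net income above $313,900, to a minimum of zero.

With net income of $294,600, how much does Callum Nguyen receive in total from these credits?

$16,305

First-Time Homebuyer Credit: income exceeds $269,500 by $25,100, which is 26 full-or-partial $1,000 increments; reduction = 26 × $175 = $4,550, leaving $7,875.
Commuter Credit: $294,600 is at or below the $312,300 threshold, so the full $2,330 applies.
Small Business Credit: $294,600 is at or below the $313,900 threshold, so the full $6,100 applies.
Total: $7,875 + $2,330 + $6,100 = $16,305.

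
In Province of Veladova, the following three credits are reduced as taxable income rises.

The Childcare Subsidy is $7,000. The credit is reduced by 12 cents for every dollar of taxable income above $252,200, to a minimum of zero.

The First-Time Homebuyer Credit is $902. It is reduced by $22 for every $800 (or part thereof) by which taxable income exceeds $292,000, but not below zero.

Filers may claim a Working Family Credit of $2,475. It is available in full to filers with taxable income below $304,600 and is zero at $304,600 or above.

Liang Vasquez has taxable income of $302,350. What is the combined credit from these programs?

Childcare Subsidy: 12% of the $50,150 excess over $252,200 is $6,018; credit = $7,000 − $6,018 = $982.
First-Time Homebuyer Credit: income exceeds $292,000 by $10,350, which is 13 full-or-partial $800 increments; reduction = 13 × $22 = $286, leaving $616.
Working Family Credit: $302,350 is below the $304,600 cutoff, so the full $2,475 applies.
Total: $982 + $616 + $2,475 = $4,073.

$4,073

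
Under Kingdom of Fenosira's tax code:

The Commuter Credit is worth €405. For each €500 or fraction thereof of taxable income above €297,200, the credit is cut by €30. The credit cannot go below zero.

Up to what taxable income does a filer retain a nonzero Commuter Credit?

€303,700

After 13 increments the reduction is 13 × €30 = €390, leaving €15; one more increment wipes it out. Increment 13 ends at excess 13 × €500 = €6,500, so the highest qualifying income is €297,200 + €6,500 = €303,700.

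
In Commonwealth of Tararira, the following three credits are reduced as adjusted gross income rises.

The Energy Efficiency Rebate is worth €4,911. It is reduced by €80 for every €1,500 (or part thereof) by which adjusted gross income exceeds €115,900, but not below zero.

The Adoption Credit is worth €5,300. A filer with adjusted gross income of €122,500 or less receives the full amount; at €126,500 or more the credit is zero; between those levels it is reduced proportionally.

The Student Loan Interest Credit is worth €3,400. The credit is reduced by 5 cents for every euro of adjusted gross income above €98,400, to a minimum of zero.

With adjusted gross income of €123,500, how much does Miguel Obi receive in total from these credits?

Energy Efficiency Rebate: income exceeds €115,900 by €7,600, which is 6 full-or-partial €1,500 increments; reduction = 6 × €80 = €480, leaving €4,431.
Adoption Credit: €123,500 is €1,000 into a €4,000 phase-out range, leaving 3,000/4,000 of the credit: €5,300 × 3,000/4,000 = €3,975.
Student Loan Interest Credit: 5% of the €25,100 excess over €98,400 is €1,255; credit = €3,400 − €1,255 = €2,145.
Total: €4,431 + €3,975 + €2,145 = €10,551.

€10,551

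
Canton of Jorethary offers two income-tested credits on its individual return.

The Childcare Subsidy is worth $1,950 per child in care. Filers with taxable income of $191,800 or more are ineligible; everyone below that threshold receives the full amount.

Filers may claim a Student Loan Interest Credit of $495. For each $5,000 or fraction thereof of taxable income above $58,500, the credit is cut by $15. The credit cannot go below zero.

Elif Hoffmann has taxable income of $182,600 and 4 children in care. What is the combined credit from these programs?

$7,920

Childcare Subsidy: base = 4 × $1,950 = $7,800. $182,600 is below the $191,800 cutoff, so the full $7,800 applies.
Student Loan Interest Credit: income exceeds $58,500 by $124,100, which is 25 full-or-partial $5,000 increments; reduction = 25 × $15 = $375, leaving $120.
Total: $7,800 + $120 = $7,920.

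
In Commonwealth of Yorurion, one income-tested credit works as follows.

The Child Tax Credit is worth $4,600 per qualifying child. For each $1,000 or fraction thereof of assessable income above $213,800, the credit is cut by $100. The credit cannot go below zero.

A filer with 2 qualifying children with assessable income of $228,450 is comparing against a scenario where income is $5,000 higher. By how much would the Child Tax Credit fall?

$500

At $228,450 — base = 2 × $4,600 = $9,200. income exceeds $213,800 by $14,650, which is 15 full-or-partial $1,000 increments; reduction = 15 × $100 = $1,500, leaving $7,700.
At $233,450 — base = 2 × $4,600 = $9,200. income exceeds $213,800 by $19,650, which is 20 full-or-partial $1,000 increments; reduction = 20 × $100 = $2,000, leaving $7,200.
Lost: $7,700 − $7,200 = $500.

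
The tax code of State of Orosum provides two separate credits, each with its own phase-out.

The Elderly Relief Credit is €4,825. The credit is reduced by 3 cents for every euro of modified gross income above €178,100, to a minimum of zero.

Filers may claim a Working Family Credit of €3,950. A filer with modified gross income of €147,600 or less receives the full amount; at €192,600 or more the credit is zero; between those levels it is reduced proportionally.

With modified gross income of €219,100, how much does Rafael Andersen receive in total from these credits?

Elderly Relief Credit: 3% of the €41,000 excess over €178,100 is €1,230; credit = €4,825 − €1,230 = €3,595.
Working Family Credit: €219,100 is at or above €192,600, so the credit is €0.
Total: €3,595 + €0 = €3,595.

€3,595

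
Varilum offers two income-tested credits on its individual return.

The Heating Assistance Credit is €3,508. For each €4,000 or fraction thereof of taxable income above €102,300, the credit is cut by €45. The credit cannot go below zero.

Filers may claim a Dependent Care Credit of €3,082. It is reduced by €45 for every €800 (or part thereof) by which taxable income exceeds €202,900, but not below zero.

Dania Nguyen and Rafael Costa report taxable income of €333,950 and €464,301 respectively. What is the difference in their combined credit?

€898

Dania (€333,950): Heating Assistance Credit: income exceeds €102,300 by €231,650, which is 58 full-or-partial €4,000 increments; reduction = 58 × €45 = €2,610, leaving €898. Dependent Care Credit: income exceeds €202,900 by €131,050 → 164 increments × €45 = €7,380 ≥ base, so the credit is €0. total €898 + €0 = €898
Rafael (€464,301): Heating Assistance Credit: income exceeds €102,300 by €362,001 → 91 increments × €45 = €4,095 ≥ base, so the credit is €0. Dependent Care Credit: income exceeds €202,900 by €261,401 → 327 increments × €45 = €14,715 ≥ base, so the credit is €0. total €0 + €0 = €0
Difference: |€898 − €0| = €898.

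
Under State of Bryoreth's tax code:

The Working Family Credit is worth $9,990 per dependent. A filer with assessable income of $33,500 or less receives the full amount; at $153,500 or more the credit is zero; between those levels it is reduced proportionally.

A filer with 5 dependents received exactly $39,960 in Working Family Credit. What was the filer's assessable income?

$57,500

Full credit = 5 × $9,990 = $49,950.
$39,960 is 39,960/49,950 of the full $49,950, so 9,990/49,950 of the $120,000 range has been used: income = $33,500 + $120,000 × 9,990/49,950 = $57,500.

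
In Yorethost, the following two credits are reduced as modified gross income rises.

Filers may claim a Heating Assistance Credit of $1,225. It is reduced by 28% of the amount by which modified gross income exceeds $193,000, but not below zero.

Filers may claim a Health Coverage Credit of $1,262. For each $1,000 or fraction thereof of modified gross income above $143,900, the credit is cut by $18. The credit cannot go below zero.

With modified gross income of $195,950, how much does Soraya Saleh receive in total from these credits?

Heating Assistance Credit: 28% of the $2,950 excess over $193,000 is $826; credit = $1,225 − $826 = $399.
Health Coverage Credit: income exceeds $143,900 by $52,050, which is 53 full-or-partial $1,000 increments; reduction = 53 × $18 = $954, leaving $308.
Total: $399 + $308 = $707.

$707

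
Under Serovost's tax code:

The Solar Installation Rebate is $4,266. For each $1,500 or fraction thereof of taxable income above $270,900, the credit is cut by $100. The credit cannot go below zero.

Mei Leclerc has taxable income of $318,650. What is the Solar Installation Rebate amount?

Solar Installation Rebate: income exceeds $270,900 by $47,750, which is 32 full-or-partial $1,500 increments; reduction = 32 × $100 = $3,200, leaving $1,066.

$1,066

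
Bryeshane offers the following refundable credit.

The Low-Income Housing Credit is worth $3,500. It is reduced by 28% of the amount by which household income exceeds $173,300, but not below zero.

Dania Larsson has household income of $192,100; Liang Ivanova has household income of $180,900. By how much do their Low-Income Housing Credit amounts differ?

$1,372

Dania ($192,100): Low-Income Housing Credit: 28% of the $18,800 excess over $173,300 is $5,264 ≥ base, so the credit is $0.
Liang ($180,900): Low-Income Housing Credit: 28% of the $7,600 excess over $173,300 is $2,128; credit = $3,500 − $2,128 = $1,372.
Difference: |$0 − $1,372| = $1,372.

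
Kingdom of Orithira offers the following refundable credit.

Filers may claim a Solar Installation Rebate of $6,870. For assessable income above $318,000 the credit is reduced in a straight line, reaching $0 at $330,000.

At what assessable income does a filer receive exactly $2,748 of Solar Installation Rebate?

$325,200

$2,748 is 2,748/6,870 of the full $6,870, so 4,122/6,870 of the $12,000 range has been used: income = $318,000 + $12,000 × 4,122/6,870 = $325,200.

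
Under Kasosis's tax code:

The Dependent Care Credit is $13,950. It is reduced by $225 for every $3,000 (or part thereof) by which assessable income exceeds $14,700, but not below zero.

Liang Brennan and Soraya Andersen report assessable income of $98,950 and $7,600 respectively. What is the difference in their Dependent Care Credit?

$6,525

Liang ($98,950): Dependent Care Credit: income exceeds $14,700 by $84,250, which is 29 full-or-partial $3,000 increments; reduction = 29 × $225 = $6,525, leaving $7,425.
Soraya ($7,600): Dependent Care Credit: $7,600 is at or below the $14,700 threshold, so the full $13,950 applies.
Difference: |$7,425 − $13,950| = $6,525.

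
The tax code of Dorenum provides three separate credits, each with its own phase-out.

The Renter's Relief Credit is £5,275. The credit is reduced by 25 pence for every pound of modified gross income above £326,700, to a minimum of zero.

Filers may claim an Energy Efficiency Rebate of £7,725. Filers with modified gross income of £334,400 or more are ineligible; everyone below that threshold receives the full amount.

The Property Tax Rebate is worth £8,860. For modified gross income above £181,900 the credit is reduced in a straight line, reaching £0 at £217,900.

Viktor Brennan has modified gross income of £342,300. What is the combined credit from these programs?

£1,375

Renter's Relief Credit: 25% of the £15,600 excess over £326,700 is £3,900; credit = £5,275 − £3,900 = £1,375.
Energy Efficiency Rebate: £342,300 meets or exceeds the £334,400 cutoff, so the credit is £0.
Property Tax Rebate: £342,300 is at or above £217,900, so the credit is £0.
Total: £1,375 + £0 + £0 = £1,375.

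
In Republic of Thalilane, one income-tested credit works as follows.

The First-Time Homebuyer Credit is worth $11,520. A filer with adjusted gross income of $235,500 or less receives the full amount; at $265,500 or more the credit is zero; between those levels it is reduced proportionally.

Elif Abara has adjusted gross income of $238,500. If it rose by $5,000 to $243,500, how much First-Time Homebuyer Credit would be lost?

$1,920

At $238,500 — $238,500 is $3,000 into a $30,000 phase-out range, leaving 27,000/30,000 of the credit: $11,520 × 27,000/30,000 = $10,368.
At $243,500 — $243,500 is $8,000 into a $30,000 phase-out range, leaving 22,000/30,000 of the credit: $11,520 × 22,000/30,000 = $8,448.
Lost: $10,368 − $8,448 = $1,920.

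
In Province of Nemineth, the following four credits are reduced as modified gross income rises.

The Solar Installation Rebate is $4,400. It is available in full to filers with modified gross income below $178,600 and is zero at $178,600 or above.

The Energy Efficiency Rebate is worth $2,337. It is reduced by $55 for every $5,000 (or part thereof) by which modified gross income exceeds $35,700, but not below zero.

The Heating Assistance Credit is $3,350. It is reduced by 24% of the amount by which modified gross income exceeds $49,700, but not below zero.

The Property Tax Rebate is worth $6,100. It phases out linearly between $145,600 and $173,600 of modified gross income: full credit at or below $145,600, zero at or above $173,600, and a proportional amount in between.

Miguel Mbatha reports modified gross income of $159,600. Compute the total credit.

$8,412

Solar Installation Rebate: $159,600 is below the $178,600 cutoff, so the full $4,400 applies.
Energy Efficiency Rebate: income exceeds $35,700 by $123,900, which is 25 full-or-partial $5,000 increments; reduction = 25 × $55 = $1,375, leaving $962.
Heating Assistance Credit: 24% of the $109,900 excess over $49,700 is $26,376 ≥ base, so the credit is $0.
Property Tax Rebate: $159,600 is $14,000 into a $28,000 phase-out range, leaving 14,000/28,000 of the credit: $6,100 × 14,000/28,000 = $3,050.
Total: $4,400 + $962 + $0 + $3,050 = $8,412.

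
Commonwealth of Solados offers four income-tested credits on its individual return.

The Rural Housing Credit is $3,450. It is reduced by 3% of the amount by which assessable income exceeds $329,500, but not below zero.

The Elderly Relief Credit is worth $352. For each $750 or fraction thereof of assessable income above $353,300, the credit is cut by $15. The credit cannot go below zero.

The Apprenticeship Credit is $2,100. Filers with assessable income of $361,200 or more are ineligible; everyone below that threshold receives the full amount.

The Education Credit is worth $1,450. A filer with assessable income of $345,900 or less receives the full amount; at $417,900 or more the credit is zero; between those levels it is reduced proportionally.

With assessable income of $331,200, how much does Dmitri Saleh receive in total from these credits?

$7,301

Rural Housing Credit: 3% of the $1,700 excess over $329,500 is $51; credit = $3,450 − $51 = $3,399.
Elderly Relief Credit: $331,200 is at or below the $353,300 threshold, so the full $352 applies.
Apprenticeship Credit: $331,200 is below the $361,200 cutoff, so the full $2,100 applies.
Education Credit: $331,200 is at or below the $345,900 threshold, so the full $1,450 applies.
Total: $3,399 + $352 + $2,100 + $1,450 = $7,301.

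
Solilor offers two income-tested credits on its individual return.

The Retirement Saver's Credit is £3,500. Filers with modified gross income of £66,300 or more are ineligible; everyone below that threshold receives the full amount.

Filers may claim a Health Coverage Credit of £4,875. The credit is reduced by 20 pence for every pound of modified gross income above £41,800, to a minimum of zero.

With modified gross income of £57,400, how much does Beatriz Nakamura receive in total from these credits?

Retirement Saver's Credit: £57,400 is below the £66,300 cutoff, so the full £3,500 applies.
Health Coverage Credit: 20% of the £15,600 excess over £41,800 is £3,120; credit = £4,875 − £3,120 = £1,755.
Total: £3,500 + £1,755 = £5,255.

£5,255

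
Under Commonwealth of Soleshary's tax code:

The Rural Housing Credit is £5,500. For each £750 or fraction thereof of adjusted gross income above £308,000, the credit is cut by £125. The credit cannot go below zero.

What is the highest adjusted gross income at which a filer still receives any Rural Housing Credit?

£340,250

After 43 increments the reduction is 43 × £125 = £5,375, leaving £125; one more increment wipes it out. Increment 43 ends at excess 43 × £750 = £32,250, so the highest qualifying income is £308,000 + £32,250 = £340,250.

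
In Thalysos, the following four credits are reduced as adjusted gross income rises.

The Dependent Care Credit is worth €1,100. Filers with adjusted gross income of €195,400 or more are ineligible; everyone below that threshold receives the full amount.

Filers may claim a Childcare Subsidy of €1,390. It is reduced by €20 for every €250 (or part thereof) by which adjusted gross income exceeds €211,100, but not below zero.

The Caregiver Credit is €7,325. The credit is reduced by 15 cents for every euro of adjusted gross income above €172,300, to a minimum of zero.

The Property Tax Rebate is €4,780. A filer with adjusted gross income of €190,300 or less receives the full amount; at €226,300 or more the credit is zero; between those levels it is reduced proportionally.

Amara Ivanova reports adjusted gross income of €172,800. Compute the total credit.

€14,520

Dependent Care Credit: €172,800 is below the €195,400 cutoff, so the full €1,100 applies.
Childcare Subsidy: €172,800 is at or below the €211,100 threshold, so the full €1,390 applies.
Caregiver Credit: 15% of the €500 excess over €172,300 is €75; credit = €7,325 − €75 = €7,250.
Property Tax Rebate: €172,800 is at or below the €190,300 threshold, so the full €4,780 applies.
Total: €1,100 + €1,390 + €7,250 + €4,780 = €14,520.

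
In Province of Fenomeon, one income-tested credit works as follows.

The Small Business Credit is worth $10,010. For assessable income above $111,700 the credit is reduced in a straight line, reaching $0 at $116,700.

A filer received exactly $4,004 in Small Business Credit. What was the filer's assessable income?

$4,004 is 4,004/10,010 of the full $10,010, so 6,006/10,010 of the $5,000 range has been used: income = $111,700 + $5,000 × 6,006/10,010 = $114,700.

$114,700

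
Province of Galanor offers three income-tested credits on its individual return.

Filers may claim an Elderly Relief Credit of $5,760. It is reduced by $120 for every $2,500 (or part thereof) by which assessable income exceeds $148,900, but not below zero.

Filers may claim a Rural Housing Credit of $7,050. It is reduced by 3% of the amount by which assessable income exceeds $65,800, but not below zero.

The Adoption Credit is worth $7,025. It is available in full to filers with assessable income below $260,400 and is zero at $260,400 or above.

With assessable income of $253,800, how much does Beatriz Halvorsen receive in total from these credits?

$9,155

Elderly Relief Credit: income exceeds $148,900 by $104,900, which is 42 full-or-partial $2,500 increments; reduction = 42 × $120 = $5,040, leaving $720.
Rural Housing Credit: 3% of the $188,000 excess over $65,800 is $5,640; credit = $7,050 − $5,640 = $1,410.
Adoption Credit: $253,800 is below the $260,400 cutoff, so the full $7,025 applies.
Total: $720 + $1,410 + $7,025 = $9,155.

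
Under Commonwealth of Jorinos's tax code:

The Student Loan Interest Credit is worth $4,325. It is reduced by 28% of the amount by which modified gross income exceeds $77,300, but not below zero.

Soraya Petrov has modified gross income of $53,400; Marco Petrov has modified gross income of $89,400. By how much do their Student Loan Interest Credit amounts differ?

$3,388

Soraya ($53,400): Student Loan Interest Credit: $53,400 is at or below the $77,300 threshold, so the full $4,325 applies.
Marco ($89,400): Student Loan Interest Credit: 28% of the $12,100 excess over $77,300 is $3,388; credit = $4,325 − $3,388 = $937.
Difference: |$4,325 − $937| = $3,388.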